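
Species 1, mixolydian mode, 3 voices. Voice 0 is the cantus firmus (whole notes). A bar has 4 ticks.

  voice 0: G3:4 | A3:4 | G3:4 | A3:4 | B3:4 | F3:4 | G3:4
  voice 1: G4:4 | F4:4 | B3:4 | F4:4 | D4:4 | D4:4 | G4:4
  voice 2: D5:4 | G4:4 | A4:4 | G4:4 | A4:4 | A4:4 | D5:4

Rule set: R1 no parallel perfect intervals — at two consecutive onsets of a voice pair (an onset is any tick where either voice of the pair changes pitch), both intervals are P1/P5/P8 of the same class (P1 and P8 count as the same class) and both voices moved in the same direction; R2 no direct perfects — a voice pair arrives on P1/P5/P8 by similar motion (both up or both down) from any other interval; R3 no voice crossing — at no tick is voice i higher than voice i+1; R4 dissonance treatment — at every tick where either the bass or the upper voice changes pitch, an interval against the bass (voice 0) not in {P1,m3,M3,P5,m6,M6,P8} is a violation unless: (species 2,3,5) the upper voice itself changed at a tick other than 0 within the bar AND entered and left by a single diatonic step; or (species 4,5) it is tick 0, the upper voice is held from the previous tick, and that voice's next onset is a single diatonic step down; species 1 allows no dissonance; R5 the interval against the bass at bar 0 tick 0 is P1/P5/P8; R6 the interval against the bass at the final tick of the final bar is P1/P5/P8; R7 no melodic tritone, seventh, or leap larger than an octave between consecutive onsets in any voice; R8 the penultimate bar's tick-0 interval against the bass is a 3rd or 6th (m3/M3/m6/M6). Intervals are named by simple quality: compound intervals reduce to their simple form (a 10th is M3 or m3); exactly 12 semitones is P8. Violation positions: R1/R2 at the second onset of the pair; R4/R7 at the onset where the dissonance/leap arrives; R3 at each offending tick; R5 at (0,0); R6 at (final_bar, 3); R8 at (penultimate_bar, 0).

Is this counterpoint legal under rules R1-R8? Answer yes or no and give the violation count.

bar 0: v0=G3 v1=G4 v2=D5 (P5)
bar 1: v0=A3 v1=F4 v2=G4 (m7)
bar 2: v0=G3 v1=B3 v2=A4 (M2)
bar 3: v0=A3 v1=F4 v2=G4 (m7)
bar 4: v0=B3 v1=D4 v2=A4 (m7)
bar 5: v0=F3 v1=D4 v2=A4 (M3)
bar 6: v0=G3 v1=G4 v2=D5 (P5)
  R4 @ bar1.0: A3/G4 m7 untreated
  R4 @ bar2.0: G3/A4 M2 untreated
  R7 @ bar2.0: F4->B3 leap 6st
  R4 @ bar3.0: A3/G4 m7 untreated
  R7 @ bar3.0: B3->F4 leap 6st
  R4 @ bar4.0: B3/A4 m7 untreated
  R7 @ bar5.0: B3->F3 leap 6st
  R1 @ bar6.0: D4/A4 P5 -> G4/D5 P5 similar
  R2 @ bar6.0: F3/D4 M6 -> G3/G4 P8 similar
  R2 @ bar6.0: F3/A4 M3 -> G3/D5 P5 similar

No (10 violations)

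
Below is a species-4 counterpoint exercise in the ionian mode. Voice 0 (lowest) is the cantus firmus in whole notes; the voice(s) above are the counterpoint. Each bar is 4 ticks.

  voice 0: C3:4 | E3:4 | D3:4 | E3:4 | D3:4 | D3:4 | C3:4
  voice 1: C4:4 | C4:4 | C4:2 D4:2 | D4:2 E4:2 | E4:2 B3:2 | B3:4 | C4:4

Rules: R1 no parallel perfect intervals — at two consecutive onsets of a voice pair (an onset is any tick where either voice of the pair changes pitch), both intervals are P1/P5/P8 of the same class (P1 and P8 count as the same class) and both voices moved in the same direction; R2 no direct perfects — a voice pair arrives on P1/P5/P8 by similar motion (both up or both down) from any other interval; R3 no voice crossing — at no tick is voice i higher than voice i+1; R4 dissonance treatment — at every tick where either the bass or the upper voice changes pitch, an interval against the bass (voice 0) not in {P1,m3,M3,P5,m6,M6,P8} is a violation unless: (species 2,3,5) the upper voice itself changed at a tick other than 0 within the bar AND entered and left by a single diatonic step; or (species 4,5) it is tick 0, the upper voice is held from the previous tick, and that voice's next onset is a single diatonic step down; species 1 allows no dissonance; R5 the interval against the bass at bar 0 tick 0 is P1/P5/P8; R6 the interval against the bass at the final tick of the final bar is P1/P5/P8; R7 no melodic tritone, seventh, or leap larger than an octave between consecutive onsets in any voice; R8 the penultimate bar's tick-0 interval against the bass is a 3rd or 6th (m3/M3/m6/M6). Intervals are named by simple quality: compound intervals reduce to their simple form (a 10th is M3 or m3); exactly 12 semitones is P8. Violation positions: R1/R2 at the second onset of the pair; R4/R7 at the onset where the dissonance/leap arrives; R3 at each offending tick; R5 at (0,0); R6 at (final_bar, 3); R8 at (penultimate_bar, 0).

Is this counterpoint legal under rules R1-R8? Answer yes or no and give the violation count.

No (3 violations)

bar 0: v0=C3 v1=C4 (P8)
bar 1: v0=E3 v1=C4 (m6)
bar 2: v0=D3 v1=C4 (m7)
bar 3: v0=E3 v1=D4 (m7)
bar 4: v0=D3 v1=E4 (M2)
bar 5: v0=D3 v1=B3 (M6)
bar 6: v0=C3 v1=C4 (P8)
  R4 @ bar2.0: D3/C4 m7 untreated
  R4 @ bar3.0: E3/D4 m7 untreated
  R4 @ bar4.0: D3/E4 M2 untreated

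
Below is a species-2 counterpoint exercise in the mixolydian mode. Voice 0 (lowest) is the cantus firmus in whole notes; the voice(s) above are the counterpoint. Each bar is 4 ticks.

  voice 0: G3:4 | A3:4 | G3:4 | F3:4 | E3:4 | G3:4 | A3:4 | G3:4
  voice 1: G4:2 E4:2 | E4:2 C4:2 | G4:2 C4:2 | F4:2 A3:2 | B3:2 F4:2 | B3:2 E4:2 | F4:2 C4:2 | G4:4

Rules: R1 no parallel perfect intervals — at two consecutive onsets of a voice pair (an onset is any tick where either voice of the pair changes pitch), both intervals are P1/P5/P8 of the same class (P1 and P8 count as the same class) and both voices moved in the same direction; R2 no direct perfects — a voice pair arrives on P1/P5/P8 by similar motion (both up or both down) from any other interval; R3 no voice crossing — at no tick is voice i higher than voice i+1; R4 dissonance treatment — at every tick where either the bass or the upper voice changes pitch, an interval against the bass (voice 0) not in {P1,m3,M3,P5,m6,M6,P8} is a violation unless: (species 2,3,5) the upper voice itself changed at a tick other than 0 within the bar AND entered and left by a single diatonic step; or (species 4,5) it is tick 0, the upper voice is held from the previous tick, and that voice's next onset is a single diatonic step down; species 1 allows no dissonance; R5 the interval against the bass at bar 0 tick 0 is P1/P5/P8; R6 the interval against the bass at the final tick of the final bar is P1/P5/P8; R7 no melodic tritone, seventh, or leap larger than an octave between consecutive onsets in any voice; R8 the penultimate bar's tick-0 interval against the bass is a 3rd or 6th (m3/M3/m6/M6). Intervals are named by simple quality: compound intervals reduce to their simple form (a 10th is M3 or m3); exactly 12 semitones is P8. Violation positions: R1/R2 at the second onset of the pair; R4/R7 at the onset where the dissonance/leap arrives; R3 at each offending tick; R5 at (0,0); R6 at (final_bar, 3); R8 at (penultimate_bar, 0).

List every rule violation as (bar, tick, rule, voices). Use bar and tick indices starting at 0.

(2, 2, R4, (0, 1))
(4, 2, R4, (0, 1))
(4, 2, R7, (1,))
(5, 0, R7, (1,))

bar 0: v0=G3 v1=G4 downbeat P8
bar 1: v0=A3 v1=E4 downbeat P5
bar 2: v0=G3 v1=G4 downbeat P8
bar 3: v0=F3 v1=F4 downbeat P8
bar 4: v0=E3 v1=B3 downbeat P5
bar 5: v0=G3 v1=B3 downbeat M3
bar 6: v0=A3 v1=F4 downbeat m6
bar 7: v0=G3 v1=G4 downbeat P8
  -> R4 @ bar 2 tick 2 v(0, 1): G3/C4 P4 untreated
  -> R4 @ bar 4 tick 2 v(0, 1): E3/F4 m2 untreated
  -> R7 @ bar 4 tick 2 v(1,): B3->F4 leap 6st
  -> R7 @ bar 5 tick 0 v(1,): F4->B3 leap 6st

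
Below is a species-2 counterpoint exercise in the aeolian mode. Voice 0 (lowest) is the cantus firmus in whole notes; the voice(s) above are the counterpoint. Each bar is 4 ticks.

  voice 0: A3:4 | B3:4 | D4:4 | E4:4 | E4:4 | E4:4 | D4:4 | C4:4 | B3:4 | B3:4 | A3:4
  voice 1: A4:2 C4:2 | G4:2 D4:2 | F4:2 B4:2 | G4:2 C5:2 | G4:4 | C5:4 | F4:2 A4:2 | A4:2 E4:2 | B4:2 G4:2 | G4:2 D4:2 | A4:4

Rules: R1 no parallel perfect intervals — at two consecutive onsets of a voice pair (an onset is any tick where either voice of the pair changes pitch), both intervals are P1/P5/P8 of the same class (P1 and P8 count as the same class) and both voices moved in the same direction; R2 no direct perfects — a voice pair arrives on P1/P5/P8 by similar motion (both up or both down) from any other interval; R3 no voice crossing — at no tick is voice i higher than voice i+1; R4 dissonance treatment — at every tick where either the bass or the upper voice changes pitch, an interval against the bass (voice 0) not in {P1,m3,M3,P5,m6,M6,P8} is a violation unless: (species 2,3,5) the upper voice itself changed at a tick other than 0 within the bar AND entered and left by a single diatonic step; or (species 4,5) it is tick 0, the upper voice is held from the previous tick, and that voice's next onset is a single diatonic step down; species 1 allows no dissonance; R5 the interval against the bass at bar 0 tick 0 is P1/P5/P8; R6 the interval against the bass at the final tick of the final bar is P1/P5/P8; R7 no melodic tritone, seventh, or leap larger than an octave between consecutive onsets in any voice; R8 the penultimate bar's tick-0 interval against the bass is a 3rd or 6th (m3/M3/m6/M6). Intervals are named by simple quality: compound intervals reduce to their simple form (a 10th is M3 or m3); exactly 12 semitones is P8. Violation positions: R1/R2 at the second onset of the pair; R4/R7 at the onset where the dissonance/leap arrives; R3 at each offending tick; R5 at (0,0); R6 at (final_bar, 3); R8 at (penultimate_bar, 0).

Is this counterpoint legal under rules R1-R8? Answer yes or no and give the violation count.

No (1 violations)

bar 0: v0=A3 v1=A4 (P8)
bar 1: v0=B3 v1=G4 (m6)
bar 2: v0=D4 v1=F4 (m3)
bar 3: v0=E4 v1=G4 (m3)
bar 4: v0=E4 v1=G4 (m3)
bar 5: v0=E4 v1=C5 (m6)
bar 6: v0=D4 v1=F4 (m3)
bar 7: v0=C4 v1=A4 (M6)
bar 8: v0=B3 v1=B4 (P8)
bar 9: v0=B3 v1=G4 (m6)
bar 10: v0=A3 v1=A4 (P8)
  R7 @ bar2.2: F4->B4 leap 6st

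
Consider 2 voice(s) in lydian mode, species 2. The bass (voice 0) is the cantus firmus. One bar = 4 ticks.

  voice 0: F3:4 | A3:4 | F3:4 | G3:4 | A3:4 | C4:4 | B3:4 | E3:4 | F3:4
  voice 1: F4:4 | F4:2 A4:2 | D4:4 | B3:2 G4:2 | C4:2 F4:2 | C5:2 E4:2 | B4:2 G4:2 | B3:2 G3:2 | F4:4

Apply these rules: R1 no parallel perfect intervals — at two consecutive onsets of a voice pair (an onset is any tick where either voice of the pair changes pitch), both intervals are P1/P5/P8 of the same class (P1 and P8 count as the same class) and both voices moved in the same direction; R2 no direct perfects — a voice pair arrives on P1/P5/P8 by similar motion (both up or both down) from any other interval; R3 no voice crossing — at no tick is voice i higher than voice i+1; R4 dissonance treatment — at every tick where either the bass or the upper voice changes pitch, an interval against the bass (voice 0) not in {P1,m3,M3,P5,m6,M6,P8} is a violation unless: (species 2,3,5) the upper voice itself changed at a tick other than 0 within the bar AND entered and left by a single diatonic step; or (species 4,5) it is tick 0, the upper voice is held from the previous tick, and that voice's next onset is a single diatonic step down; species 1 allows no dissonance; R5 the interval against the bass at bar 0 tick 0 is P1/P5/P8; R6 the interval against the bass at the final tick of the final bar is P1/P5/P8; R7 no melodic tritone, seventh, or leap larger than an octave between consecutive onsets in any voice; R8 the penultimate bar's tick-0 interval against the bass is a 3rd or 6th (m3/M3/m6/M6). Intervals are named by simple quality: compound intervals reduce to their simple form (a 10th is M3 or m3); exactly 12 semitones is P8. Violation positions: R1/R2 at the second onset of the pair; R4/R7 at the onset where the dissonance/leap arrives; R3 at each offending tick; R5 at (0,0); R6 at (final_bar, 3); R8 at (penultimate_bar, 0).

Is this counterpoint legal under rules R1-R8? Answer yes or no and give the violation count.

No (5 violations)

bar 0: v0=F3 v1=F4 (P8)
bar 1: v0=A3 v1=F4 (m6)
bar 2: v0=F3 v1=D4 (M6)
bar 3: v0=G3 v1=B3 (M3)
bar 4: v0=A3 v1=C4 (m3)
bar 5: v0=C4 v1=C5 (P8)
bar 6: v0=B3 v1=B4 (P8)
bar 7: v0=E3 v1=B3 (P5)
bar 8: v0=F3 v1=F4 (P8)
  R2 @ bar5.0: A3/F4 m6 -> C4/C5 P8 similar
  R2 @ bar7.0: B3/G4 m6 -> E3/B3 P5 similar
  R8 @ bar7.0: penult P5 not 3rd/6th
  R2 @ bar8.0: E3/G3 m3 -> F3/F4 P8 similar
  R7 @ bar8.0: G3->F4 leap 10st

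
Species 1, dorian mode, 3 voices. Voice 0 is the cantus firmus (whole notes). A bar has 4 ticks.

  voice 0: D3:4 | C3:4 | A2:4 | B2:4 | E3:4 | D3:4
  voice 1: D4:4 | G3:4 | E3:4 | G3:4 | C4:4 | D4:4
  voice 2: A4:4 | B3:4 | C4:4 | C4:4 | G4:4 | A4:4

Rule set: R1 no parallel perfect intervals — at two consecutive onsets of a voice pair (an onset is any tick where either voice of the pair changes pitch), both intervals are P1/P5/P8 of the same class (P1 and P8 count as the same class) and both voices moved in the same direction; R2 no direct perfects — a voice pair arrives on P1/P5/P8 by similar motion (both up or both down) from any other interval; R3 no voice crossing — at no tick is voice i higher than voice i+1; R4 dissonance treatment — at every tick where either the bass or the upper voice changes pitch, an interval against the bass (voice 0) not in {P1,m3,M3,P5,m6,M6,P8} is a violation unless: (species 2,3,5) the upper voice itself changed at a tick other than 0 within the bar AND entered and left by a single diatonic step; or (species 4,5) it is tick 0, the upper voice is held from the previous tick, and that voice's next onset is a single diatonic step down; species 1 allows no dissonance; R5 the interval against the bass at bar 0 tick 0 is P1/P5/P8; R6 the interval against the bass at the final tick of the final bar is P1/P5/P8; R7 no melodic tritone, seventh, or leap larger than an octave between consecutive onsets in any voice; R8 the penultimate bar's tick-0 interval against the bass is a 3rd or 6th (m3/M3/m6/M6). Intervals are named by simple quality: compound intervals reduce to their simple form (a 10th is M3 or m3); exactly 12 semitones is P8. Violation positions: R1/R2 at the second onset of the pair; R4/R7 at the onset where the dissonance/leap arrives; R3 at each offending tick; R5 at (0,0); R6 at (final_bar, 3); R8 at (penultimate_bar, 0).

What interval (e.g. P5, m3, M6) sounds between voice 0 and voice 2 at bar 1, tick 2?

voice 0=C3 voice 2=B3 -> M7

M7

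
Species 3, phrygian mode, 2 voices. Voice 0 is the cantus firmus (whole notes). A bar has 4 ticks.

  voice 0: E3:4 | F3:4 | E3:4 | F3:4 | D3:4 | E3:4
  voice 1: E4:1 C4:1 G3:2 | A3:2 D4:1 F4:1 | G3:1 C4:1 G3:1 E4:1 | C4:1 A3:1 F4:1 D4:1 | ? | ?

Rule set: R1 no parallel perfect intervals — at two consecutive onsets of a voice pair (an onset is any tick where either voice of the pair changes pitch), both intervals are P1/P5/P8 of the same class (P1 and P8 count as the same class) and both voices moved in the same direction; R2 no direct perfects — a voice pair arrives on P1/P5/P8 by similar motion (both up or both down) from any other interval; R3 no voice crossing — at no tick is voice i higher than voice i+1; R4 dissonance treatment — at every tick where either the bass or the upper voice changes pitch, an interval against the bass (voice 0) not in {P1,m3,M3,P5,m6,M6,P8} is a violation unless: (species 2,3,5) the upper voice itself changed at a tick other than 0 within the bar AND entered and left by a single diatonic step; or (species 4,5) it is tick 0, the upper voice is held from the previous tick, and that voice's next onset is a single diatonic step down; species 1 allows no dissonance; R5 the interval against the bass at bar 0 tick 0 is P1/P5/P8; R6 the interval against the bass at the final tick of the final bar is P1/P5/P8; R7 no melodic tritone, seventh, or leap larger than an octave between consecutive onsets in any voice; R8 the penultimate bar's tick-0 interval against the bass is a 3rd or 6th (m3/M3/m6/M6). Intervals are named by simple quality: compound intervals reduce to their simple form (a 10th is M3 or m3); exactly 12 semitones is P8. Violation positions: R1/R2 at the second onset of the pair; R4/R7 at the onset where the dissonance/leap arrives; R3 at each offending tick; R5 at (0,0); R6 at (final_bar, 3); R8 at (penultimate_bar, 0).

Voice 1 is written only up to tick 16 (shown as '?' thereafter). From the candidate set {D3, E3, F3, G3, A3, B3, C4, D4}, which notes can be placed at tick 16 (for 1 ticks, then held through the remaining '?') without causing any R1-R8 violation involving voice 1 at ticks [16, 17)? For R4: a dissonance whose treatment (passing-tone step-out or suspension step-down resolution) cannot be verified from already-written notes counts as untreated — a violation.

D3: violates R2,R8
E3: violates R4,R7,R8
F3: legal
G3: violates R4,R8
A3: violates R2,R8
B3: legal
C4: violates R4,R8
D4: violates R8

{B3, F3}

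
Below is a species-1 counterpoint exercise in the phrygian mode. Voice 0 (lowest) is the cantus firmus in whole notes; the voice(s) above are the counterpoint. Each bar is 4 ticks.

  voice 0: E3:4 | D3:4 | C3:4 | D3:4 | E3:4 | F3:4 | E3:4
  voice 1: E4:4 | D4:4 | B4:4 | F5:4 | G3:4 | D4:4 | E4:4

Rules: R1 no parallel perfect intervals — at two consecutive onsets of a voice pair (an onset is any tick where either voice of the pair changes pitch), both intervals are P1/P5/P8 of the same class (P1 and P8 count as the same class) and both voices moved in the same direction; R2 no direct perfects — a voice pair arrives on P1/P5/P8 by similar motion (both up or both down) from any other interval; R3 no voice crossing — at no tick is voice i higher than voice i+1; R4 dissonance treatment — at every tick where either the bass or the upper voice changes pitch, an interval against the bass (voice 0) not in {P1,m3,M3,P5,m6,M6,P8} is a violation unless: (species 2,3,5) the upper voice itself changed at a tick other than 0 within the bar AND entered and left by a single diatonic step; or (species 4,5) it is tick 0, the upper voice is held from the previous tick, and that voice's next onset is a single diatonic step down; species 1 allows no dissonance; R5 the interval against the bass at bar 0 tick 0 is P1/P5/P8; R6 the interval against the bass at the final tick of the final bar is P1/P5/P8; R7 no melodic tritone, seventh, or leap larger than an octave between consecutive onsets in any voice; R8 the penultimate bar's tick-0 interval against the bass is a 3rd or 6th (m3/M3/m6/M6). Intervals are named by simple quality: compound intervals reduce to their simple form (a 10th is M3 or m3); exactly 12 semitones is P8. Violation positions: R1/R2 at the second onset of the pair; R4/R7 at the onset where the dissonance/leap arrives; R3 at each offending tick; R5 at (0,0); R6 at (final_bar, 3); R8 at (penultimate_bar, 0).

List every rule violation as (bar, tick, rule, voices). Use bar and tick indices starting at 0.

(1, 0, R1, (0, 1))
(2, 0, R4, (0, 1))
(3, 0, R7, (1,))
(4, 0, R7, (1,))

bar 0: v0=E3 v1=E4 downbeat P8
bar 1: v0=D3 v1=D4 downbeat P8
bar 2: v0=C3 v1=B4 downbeat M7
bar 3: v0=D3 v1=F5 downbeat m3
bar 4: v0=E3 v1=G3 downbeat m3
bar 5: v0=F3 v1=D4 downbeat M6
bar 6: v0=E3 v1=E4 downbeat P8
  -> R1 @ bar 1 tick 0 v(0, 1): E3/E4 P8 -> D3/D4 P8 similar
  -> R4 @ bar 2 tick 0 v(0, 1): C3/B4 M7 untreated
  -> R7 @ bar 3 tick 0 v(1,): B4->F5 leap 6st
  -> R7 @ bar 4 tick 0 v(1,): F5->G3 leap 22st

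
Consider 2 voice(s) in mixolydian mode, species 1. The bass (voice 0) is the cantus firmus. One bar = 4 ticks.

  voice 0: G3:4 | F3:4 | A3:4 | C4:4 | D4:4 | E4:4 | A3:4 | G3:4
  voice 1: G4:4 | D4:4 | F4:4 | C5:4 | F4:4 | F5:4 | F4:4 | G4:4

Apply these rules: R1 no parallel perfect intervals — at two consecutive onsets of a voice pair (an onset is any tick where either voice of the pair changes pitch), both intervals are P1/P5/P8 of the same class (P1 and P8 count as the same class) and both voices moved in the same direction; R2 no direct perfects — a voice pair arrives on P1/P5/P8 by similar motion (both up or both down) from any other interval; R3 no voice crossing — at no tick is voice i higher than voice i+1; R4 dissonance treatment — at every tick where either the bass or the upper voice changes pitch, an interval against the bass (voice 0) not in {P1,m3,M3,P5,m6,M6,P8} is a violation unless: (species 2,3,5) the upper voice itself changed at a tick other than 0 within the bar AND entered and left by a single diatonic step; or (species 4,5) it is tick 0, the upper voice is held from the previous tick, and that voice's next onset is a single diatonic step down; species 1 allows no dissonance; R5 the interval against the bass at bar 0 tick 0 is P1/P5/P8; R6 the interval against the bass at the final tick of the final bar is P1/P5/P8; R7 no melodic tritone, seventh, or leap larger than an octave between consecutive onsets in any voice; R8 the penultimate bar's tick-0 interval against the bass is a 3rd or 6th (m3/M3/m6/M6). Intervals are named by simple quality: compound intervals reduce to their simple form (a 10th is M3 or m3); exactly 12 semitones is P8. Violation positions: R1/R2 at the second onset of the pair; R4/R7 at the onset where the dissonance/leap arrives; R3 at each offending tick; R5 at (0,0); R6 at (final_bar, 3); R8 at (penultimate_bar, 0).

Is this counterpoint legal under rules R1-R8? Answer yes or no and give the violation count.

bar 0: v0=G3 v1=G4 (P8)
bar 1: v0=F3 v1=D4 (M6)
bar 2: v0=A3 v1=F4 (m6)
bar 3: v0=C4 v1=C5 (P8)
bar 4: v0=D4 v1=F4 (m3)
bar 5: v0=E4 v1=F5 (m2)
bar 6: v0=A3 v1=F4 (m6)
bar 7: v0=G3 v1=G4 (P8)
  R2 @ bar3.0: A3/F4 m6 -> C4/C5 P8 similar
  R4 @ bar5.0: E4/F5 m2 untreated

No (2 violations)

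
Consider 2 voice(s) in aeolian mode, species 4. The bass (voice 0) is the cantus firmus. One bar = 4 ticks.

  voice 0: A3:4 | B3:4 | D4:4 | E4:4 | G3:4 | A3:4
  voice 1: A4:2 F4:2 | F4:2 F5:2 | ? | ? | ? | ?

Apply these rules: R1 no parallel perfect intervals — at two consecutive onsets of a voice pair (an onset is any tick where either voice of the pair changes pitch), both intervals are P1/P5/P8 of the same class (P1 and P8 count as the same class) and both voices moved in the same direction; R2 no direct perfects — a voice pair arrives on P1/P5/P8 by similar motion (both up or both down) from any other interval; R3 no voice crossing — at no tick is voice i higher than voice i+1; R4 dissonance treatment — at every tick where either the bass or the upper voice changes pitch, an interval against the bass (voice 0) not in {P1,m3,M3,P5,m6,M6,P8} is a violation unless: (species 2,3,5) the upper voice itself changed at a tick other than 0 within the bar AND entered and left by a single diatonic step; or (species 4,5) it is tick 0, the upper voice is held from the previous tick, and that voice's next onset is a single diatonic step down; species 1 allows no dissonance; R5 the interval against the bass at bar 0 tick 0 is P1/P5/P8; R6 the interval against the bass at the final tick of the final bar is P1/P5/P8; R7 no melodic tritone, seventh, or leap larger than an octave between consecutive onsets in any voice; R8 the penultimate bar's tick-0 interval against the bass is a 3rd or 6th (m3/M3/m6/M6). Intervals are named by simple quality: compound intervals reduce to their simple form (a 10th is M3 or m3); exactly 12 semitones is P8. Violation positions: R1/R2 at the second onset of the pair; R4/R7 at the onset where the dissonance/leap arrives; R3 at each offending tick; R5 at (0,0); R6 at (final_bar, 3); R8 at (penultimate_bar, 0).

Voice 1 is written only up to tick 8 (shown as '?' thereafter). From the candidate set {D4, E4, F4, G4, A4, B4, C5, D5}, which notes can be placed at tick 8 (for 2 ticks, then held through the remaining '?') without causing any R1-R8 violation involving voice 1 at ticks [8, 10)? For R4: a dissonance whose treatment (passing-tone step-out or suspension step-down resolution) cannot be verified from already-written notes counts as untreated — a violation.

{A4, D5, F4}

D4: violates R7
E4: violates R4,R7
F4: legal
G4: violates R4,R7
A4: legal
B4: violates R7
C5: violates R4
D5: legal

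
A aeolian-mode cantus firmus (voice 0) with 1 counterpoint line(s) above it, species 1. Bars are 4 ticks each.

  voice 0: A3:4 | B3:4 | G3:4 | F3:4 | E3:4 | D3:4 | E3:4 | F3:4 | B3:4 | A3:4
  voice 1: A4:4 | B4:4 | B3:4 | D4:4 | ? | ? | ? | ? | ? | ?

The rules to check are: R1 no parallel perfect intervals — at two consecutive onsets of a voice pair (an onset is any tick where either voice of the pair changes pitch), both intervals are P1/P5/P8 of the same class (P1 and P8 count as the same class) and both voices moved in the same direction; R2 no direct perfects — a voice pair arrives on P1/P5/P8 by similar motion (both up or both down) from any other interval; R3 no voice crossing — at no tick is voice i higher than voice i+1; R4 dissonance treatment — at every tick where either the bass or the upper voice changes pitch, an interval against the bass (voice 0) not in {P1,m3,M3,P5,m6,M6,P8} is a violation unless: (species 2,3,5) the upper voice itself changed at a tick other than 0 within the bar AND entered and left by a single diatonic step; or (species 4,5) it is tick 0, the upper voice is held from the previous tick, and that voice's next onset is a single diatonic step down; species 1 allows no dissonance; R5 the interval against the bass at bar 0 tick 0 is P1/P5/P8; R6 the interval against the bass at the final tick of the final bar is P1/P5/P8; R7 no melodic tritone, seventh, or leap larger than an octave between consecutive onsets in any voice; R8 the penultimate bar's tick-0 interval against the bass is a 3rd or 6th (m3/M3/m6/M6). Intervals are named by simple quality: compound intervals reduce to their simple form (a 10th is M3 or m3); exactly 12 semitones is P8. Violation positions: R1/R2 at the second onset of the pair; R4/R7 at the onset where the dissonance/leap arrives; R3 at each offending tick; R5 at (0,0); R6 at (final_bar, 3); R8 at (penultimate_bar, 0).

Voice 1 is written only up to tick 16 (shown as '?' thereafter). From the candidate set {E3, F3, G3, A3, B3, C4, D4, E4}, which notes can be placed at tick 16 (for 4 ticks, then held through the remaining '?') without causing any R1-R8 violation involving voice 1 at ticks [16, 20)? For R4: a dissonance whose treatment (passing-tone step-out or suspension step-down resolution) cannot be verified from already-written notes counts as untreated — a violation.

{C4, E4, G3}

E3: violates R2,R7
F3: violates R4
G3: legal
A3: violates R4
B3: violates R2
C4: legal
D4: violates R4
E4: legal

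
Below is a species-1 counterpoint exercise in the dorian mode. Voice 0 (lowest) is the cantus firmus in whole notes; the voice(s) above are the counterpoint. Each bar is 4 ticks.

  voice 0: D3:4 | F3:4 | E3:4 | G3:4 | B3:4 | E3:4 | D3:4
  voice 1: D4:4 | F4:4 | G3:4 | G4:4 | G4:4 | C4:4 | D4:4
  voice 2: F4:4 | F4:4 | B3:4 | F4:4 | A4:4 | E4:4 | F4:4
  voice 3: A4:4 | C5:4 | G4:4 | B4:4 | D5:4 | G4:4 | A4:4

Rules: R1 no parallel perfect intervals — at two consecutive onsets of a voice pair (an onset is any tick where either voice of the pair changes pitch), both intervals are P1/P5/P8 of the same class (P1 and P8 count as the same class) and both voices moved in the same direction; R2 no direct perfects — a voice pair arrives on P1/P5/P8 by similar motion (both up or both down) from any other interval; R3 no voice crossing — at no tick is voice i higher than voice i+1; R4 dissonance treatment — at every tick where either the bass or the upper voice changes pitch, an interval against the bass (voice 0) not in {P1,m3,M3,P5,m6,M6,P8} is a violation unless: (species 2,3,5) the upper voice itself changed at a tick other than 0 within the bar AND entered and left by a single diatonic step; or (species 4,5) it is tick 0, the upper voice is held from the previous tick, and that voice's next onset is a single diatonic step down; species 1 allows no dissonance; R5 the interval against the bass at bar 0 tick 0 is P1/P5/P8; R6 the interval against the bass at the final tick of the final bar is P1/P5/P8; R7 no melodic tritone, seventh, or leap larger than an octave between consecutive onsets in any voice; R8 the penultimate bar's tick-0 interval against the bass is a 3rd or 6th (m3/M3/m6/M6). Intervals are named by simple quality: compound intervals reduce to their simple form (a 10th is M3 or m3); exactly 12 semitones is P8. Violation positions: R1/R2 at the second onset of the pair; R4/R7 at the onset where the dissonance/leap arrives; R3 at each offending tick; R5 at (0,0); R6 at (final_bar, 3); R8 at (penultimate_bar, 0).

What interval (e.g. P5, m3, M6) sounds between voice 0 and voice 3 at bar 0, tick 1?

voice 0=D3 voice 3=A4 -> P5

P5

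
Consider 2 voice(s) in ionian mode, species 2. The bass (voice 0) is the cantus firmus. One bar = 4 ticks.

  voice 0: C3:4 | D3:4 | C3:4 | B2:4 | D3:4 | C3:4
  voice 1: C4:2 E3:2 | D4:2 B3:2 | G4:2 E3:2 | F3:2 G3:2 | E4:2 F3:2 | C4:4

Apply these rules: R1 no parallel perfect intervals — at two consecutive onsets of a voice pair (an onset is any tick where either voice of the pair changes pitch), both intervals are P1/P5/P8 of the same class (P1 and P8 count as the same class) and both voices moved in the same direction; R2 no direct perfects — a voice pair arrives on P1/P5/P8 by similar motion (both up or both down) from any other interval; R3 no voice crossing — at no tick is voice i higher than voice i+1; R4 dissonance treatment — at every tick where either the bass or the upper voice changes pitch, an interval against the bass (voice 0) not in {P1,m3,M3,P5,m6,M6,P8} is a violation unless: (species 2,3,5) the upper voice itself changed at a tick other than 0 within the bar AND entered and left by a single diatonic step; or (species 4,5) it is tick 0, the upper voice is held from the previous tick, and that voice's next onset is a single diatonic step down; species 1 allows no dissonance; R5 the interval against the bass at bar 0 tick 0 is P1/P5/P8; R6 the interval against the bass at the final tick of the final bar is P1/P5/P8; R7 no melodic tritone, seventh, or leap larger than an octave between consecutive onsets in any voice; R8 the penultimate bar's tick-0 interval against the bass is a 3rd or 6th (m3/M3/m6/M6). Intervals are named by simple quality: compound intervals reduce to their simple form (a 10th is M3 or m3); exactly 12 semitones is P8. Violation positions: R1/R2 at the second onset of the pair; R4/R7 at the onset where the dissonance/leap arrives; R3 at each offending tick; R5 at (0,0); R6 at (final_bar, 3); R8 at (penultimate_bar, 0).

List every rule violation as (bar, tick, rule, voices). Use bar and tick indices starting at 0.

(1, 0, R2, (0, 1))
(1, 0, R7, (1,))
(2, 2, R7, (1,))
(3, 0, R4, (0, 1))
(4, 0, R4, (0, 1))
(4, 0, R8, (0, 1))
(4, 2, R7, (1,))

bar 0: v0=C3 v1=C4 downbeat P8
bar 1: v0=D3 v1=D4 downbeat P8
bar 2: v0=C3 v1=G4 downbeat P5
bar 3: v0=B2 v1=F3 downbeat TT
bar 4: v0=D3 v1=E4 downbeat M2
bar 5: v0=C3 v1=C4 downbeat P8
  -> R2 @ bar 1 tick 0 v(0, 1): C3/E3 M3 -> D3/D4 P8 similar
  -> R7 @ bar 1 tick 0 v(1,): E3->D4 leap 10st
  -> R7 @ bar 2 tick 2 v(1,): G4->E3 leap 15st
  -> R4 @ bar 3 tick 0 v(0, 1): B2/F3 TT untreated
  -> R4 @ bar 4 tick 0 v(0, 1): D3/E4 M2 untreated
  -> R8 @ bar 4 tick 0 v(0, 1): penult M2 not 3rd/6th
  -> R7 @ bar 4 tick 2 v(1,): E4->F3 leap 11st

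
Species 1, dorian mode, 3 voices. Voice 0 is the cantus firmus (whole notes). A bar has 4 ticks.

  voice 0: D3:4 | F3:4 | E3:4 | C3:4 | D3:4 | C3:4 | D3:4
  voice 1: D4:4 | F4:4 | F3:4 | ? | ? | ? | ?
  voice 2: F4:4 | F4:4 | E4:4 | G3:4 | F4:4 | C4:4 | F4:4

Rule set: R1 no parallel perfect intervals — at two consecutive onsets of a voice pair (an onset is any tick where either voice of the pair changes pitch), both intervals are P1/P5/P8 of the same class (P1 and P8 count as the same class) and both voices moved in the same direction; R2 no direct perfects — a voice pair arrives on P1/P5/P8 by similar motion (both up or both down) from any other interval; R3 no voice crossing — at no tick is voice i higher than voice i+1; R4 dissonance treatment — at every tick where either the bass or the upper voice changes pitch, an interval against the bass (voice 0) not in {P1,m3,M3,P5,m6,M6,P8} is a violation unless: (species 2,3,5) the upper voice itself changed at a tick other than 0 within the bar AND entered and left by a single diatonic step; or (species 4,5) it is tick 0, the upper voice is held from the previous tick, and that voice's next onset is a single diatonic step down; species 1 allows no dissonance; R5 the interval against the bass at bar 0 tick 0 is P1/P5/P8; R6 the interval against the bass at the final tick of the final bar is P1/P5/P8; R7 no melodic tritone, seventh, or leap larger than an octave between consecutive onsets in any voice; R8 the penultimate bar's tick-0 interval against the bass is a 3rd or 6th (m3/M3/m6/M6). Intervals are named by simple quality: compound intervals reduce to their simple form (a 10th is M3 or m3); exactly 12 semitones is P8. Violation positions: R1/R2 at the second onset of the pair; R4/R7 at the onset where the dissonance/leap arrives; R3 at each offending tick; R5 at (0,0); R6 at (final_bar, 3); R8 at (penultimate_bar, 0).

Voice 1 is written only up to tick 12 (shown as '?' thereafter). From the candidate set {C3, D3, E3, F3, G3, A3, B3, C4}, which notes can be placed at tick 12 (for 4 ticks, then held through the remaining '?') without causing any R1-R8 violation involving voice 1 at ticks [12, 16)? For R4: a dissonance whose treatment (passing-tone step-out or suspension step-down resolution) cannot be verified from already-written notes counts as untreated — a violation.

{E3, G3}

C3: violates R2
D3: violates R4
E3: legal
F3: violates R4
G3: legal
A3: violates R3
B3: violates R3,R4,R7
C4: violates R3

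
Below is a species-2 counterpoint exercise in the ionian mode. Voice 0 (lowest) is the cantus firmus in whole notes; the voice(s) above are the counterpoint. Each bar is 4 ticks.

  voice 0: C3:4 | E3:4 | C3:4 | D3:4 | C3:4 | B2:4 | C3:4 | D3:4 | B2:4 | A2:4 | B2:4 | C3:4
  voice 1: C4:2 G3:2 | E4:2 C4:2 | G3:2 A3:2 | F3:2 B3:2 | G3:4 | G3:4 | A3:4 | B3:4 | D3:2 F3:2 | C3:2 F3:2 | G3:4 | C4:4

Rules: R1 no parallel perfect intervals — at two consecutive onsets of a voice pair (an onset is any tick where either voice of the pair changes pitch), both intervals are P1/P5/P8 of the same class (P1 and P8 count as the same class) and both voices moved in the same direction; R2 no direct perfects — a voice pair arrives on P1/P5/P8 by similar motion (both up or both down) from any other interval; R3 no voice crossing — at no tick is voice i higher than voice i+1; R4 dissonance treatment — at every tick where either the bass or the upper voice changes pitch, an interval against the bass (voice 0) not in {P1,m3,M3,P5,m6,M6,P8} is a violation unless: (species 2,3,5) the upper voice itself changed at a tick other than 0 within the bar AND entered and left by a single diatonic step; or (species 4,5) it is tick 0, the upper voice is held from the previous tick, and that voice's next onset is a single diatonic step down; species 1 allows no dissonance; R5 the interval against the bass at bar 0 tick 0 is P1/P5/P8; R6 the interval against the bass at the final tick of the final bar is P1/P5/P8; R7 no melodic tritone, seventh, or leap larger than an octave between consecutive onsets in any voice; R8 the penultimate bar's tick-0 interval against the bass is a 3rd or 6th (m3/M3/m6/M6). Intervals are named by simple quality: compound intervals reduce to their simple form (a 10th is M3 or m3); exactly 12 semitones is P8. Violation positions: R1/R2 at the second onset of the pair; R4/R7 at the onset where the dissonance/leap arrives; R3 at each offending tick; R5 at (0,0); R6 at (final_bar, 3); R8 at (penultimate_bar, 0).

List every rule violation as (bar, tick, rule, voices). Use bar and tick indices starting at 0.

(1, 0, R2, (0, 1))
(2, 0, R2, (0, 1))
(3, 2, R7, (1,))
(4, 0, R2, (0, 1))
(8, 2, R4, (0, 1))
(11, 0, R2, (0, 1))

bar 0: v0=C3 v1=C4 downbeat P8
bar 1: v0=E3 v1=E4 downbeat P8
bar 2: v0=C3 v1=G3 downbeat P5
bar 3: v0=D3 v1=F3 downbeat m3
bar 4: v0=C3 v1=G3 downbeat P5
bar 5: v0=B2 v1=G3 downbeat m6
bar 6: v0=C3 v1=A3 downbeat M6
bar 7: v0=D3 v1=B3 downbeat M6
bar 8: v0=B2 v1=D3 downbeat m3
bar 9: v0=A2 v1=C3 downbeat m3
bar 10: v0=B2 v1=G3 downbeat m6
bar 11: v0=C3 v1=C4 downbeat P8
  -> R2 @ bar 1 tick 0 v(0, 1): C3/G3 P5 -> E3/E4 P8 similar
  -> R2 @ bar 2 tick 0 v(0, 1): E3/C4 m6 -> C3/G3 P5 similar
  -> R7 @ bar 3 tick 2 v(1,): F3->B3 leap 6st
  -> R2 @ bar 4 tick 0 v(0, 1): D3/B3 M6 -> C3/G3 P5 similar
  -> R4 @ bar 8 tick 2 v(0, 1): B2/F3 TT untreated
  -> R2 @ bar 11 tick 0 v(0, 1): B2/G3 m6 -> C3/C4 P8 similar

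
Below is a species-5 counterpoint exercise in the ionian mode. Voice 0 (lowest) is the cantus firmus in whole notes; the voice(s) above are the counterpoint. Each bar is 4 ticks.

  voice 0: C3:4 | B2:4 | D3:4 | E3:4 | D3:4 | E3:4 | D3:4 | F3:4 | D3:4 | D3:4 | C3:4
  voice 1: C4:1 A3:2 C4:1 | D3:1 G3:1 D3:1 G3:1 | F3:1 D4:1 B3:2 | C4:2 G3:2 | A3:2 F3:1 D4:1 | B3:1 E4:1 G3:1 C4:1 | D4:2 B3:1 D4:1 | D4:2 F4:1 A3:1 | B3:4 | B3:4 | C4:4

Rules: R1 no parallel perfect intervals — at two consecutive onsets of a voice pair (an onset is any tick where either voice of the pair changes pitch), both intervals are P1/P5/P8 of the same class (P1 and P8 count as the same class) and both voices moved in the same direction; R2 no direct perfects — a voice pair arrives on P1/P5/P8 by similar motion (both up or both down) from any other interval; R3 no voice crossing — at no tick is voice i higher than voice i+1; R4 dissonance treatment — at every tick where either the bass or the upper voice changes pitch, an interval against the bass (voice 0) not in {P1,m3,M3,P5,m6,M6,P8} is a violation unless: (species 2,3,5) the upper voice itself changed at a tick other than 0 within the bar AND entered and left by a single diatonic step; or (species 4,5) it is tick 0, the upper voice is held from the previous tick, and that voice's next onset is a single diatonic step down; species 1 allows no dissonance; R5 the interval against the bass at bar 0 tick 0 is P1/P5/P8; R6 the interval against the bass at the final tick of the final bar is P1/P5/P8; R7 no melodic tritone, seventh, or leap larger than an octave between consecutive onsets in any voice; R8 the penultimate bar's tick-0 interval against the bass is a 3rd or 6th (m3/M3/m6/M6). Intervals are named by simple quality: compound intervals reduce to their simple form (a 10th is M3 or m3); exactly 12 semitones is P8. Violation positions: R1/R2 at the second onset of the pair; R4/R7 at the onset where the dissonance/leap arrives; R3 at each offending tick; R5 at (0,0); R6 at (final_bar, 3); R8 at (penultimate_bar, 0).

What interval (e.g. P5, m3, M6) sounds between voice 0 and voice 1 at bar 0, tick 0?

voice 0=C3 voice 1=C4 -> P8

P8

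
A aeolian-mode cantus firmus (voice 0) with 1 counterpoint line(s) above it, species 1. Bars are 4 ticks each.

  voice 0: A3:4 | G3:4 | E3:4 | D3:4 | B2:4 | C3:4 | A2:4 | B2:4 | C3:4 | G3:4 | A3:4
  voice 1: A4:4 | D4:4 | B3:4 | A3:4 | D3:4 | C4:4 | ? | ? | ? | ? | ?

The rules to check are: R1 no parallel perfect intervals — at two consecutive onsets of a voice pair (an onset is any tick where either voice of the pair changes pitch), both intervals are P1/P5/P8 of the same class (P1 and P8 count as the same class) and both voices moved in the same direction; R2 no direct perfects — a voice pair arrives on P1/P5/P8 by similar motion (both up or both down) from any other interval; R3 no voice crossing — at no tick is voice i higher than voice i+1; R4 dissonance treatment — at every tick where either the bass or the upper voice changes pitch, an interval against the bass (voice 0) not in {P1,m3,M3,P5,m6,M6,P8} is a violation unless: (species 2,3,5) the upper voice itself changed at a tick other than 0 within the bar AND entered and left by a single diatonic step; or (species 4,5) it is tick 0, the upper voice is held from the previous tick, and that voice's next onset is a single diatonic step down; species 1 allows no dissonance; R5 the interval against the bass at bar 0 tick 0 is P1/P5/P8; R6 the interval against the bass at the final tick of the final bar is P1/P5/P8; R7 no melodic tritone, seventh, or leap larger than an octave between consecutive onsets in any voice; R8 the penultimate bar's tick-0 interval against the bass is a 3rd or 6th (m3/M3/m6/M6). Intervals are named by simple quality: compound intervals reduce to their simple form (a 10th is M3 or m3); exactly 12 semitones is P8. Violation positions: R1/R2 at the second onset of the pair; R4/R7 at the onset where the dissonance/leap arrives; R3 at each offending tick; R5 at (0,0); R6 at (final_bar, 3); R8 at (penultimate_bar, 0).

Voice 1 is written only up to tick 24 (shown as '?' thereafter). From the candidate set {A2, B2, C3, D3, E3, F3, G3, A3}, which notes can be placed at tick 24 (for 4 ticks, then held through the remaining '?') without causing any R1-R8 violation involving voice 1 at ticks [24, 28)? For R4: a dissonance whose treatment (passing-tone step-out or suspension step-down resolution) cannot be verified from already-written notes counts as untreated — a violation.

{C3, F3}

A2: violates R1,R7
B2: violates R4,R7
C3: legal
D3: violates R4,R7
E3: violates R2
F3: legal
G3: violates R4
A3: violates R1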